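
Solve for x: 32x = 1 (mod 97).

Step 1: We need x such that 32 * x = 1 (mod 97).
Step 2: Using the extended Euclidean algorithm or trial:
  32 * 94 = 3008 = 31 * 97 + 1.
Step 3: Since 3008 mod 97 = 1, the inverse is x = 94.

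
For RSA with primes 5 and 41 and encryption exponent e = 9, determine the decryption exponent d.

Step 1: n = 5 * 41 = 205.
Step 2: phi(n) = 4 * 40 = 160.
Step 3: Find d such that 9 * d = 1 (mod 160).
Step 4: d = 9^(-1) mod 160 = 89.
Verification: 9 * 89 = 801 = 5 * 160 + 1.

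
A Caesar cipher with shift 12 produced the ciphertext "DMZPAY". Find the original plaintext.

Step 1: Reverse the shift by subtracting 12 from each letter position.
  D (position 3) -> position (3-12) mod 26 = 17 -> R
  M (position 12) -> position (12-12) mod 26 = 0 -> A
  Z (position 25) -> position (25-12) mod 26 = 13 -> N
  P (position 15) -> position (15-12) mod 26 = 3 -> D
  A (position 0) -> position (0-12) mod 26 = 14 -> O
  Y (position 24) -> position (24-12) mod 26 = 12 -> M
Decrypted message: RANDOM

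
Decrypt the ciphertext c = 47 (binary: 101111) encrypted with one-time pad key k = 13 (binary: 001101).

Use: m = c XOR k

Step 1: XOR ciphertext with key:
  Ciphertext: 101111
  Key:        001101
  XOR:        100010
Step 2: Plaintext = 100010 = 34 in decimal.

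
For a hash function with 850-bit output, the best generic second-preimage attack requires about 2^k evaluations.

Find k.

Step 1: The hash has a 850-bit output.
Step 2: Second-preimage resistance means: given a specific input x, it should be infeasible to find a different y with h(y) = h(x).
With a 850-bit output, a generic search for a second preimage costs about 2^850 evaluations (each trial matches the fixed target with probability 2^-850).
Step 3: Security level = 850 bits.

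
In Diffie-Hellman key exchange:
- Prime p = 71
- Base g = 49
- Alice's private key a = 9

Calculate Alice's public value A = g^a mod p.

Step 1: A = g^a mod p = 49^9 mod 71.
  49^1 mod 71 = 49
  49^2 mod 71 = (49 * 49) mod 71 = 58
  49^3 mod 71 = (58 * 49) mod 71 = 2
  49^4 mod 71 = (2 * 49) mod 71 = 27
  49^5 mod 71 = (27 * 49) mod 71 = 45
  49^6 mod 71 = (45 * 49) mod 71 = 4
  49^7 mod 71 = (4 * 49) mod 71 = 54
  49^8 mod 71 = (54 * 49) mod 71 = 19
  49^9 mod 71 = (19 * 49) mod 71 = 8
Result: A = 8.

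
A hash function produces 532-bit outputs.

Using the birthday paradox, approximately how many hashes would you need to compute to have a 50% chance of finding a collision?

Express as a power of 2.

Step 1: The birthday paradox gives collision probability ~50% after sqrt(2^n) = 2^(n/2) hashes.
Step 2: For 532-bit output: 2^(532/2) = 2^266.
Step 3: Approximately 2^266 hash computations needed.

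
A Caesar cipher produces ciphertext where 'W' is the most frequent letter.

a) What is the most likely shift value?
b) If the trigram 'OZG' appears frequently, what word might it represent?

Step 1: In English, 'E' is the most frequent letter (12.7%).
Step 2: The most frequent ciphertext letter is 'W' (position 22).
Step 3: Shift = (22 - 4) mod 26 = 18.
Step 4: Decrypt 'OZG' by shifting back 18:
  O -> W
  Z -> H
  G -> O
Step 5: 'OZG' decrypts to 'WHO'.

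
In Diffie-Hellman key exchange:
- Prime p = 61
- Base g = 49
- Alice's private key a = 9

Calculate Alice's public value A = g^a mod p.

Step 1: A = g^a mod p = 49^9 mod 61.
  49^1 mod 61 = 49
  49^2 mod 61 = (49 * 49) mod 61 = 22
  49^3 mod 61 = (22 * 49) mod 61 = 41
  49^4 mod 61 = (41 * 49) mod 61 = 57
  49^5 mod 61 = (57 * 49) mod 61 = 48
  49^6 mod 61 = (48 * 49) mod 61 = 34
  49^7 mod 61 = (34 * 49) mod 61 = 19
  49^8 mod 61 = (19 * 49) mod 61 = 16
  49^9 mod 61 = (16 * 49) mod 61 = 52
Result: A = 52.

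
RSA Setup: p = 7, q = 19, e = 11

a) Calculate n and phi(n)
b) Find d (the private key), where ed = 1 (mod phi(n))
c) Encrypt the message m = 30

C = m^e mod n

Step 1: n = 7 * 19 = 133.
Step 2: phi(n) = (7-1)(19-1) = 6 * 18 = 108.
Step 3: Find d = 11^(-1) mod 108 = 59.
  Verify: 11 * 59 = 649 = 1 (mod 108).
Step 4: C = 30^11 mod 133 = 102.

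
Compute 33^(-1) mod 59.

Step 1: We need x such that 33 * x = 1 (mod 59).
Step 2: Using the extended Euclidean algorithm or trial:
  33 * 34 = 1122 = 19 * 59 + 1.
Step 3: Since 1122 mod 59 = 1, the inverse is x = 34.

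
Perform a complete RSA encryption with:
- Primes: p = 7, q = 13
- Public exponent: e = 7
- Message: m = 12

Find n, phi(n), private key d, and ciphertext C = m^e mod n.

Step 1: n = 7 * 13 = 91.
Step 2: phi(n) = (7-1)(13-1) = 6 * 12 = 72.
Step 3: Find d = 7^(-1) mod 72 = 31.
  Verify: 7 * 31 = 217 = 1 (mod 72).
Step 4: C = 12^7 mod 91 = 12.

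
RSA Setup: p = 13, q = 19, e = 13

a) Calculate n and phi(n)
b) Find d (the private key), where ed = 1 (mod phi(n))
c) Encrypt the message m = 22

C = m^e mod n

Step 1: n = 13 * 19 = 247.
Step 2: phi(n) = (13-1)(19-1) = 12 * 18 = 216.
Step 3: Find d = 13^(-1) mod 216 = 133.
  Verify: 13 * 133 = 1729 = 1 (mod 216).
Step 4: C = 22^13 mod 247 = 204.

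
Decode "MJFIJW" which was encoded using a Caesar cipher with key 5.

Step 1: Reverse the shift by subtracting 5 from each letter position.
  M (position 12) -> position (12-5) mod 26 = 7 -> H
  J (position 9) -> position (9-5) mod 26 = 4 -> E
  F (position 5) -> position (5-5) mod 26 = 0 -> A
  I (position 8) -> position (8-5) mod 26 = 3 -> D
  J (position 9) -> position (9-5) mod 26 = 4 -> E
  W (position 22) -> position (22-5) mod 26 = 17 -> R
Decrypted message: HEADER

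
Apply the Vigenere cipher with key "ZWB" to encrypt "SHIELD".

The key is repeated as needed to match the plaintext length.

Step 1: Repeat key to match plaintext length:
  Plaintext: SHIELD
  Key:       ZWBZWB
Step 2: Encrypt each letter:
  S(18) + Z(25) = (18+25) mod 26 = 17 = R
  H(7) + W(22) = (7+22) mod 26 = 3 = D
  I(8) + B(1) = (8+1) mod 26 = 9 = J
  E(4) + Z(25) = (4+25) mod 26 = 3 = D
  L(11) + W(22) = (11+22) mod 26 = 7 = H
  D(3) + B(1) = (3+1) mod 26 = 4 = E
Ciphertext: RDJDHE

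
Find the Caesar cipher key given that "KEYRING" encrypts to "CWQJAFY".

Step 1: Compare first letters: K (position 10) -> C (position 2).
Step 2: Shift = (2 - 10) mod 26 = 18.
The shift value is 18.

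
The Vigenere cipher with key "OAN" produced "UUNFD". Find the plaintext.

Step 1: Extend key: OANOA
Step 2: Decrypt each letter (c - k) mod 26:
  U(20) - O(14) = (20-14) mod 26 = 6 = G
  U(20) - A(0) = (20-0) mod 26 = 20 = U
  N(13) - N(13) = (13-13) mod 26 = 0 = A
  F(5) - O(14) = (5-14) mod 26 = 17 = R
  D(3) - A(0) = (3-0) mod 26 = 3 = D
Plaintext: GUARD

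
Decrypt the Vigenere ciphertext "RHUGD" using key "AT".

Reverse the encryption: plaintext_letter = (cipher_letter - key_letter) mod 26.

Step 1: Extend key: ATATA
Step 2: Decrypt each letter (c - k) mod 26:
  R(17) - A(0) = (17-0) mod 26 = 17 = R
  H(7) - T(19) = (7-19) mod 26 = 14 = O
  U(20) - A(0) = (20-0) mod 26 = 20 = U
  G(6) - T(19) = (6-19) mod 26 = 13 = N
  D(3) - A(0) = (3-0) mod 26 = 3 = D
Plaintext: ROUND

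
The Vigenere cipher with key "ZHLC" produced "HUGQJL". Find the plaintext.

Step 1: Extend key: ZHLCZH
Step 2: Decrypt each letter (c - k) mod 26:
  H(7) - Z(25) = (7-25) mod 26 = 8 = I
  U(20) - H(7) = (20-7) mod 26 = 13 = N
  G(6) - L(11) = (6-11) mod 26 = 21 = V
  Q(16) - C(2) = (16-2) mod 26 = 14 = O
  J(9) - Z(25) = (9-25) mod 26 = 10 = K
  L(11) - H(7) = (11-7) mod 26 = 4 = E
Plaintext: INVOKE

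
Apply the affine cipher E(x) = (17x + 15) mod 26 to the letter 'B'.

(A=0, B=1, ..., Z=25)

Step 1: Convert 'B' to number: x = 1.
Step 2: E(1) = (17 * 1 + 15) mod 26 = 32 mod 26 = 6.
Step 3: Convert 6 back to letter: G.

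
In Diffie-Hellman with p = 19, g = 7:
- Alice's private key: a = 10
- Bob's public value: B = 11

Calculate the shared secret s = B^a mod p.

Step 1: s = B^a mod p = 11^10 mod 19.
  11^1 mod 19 = 11
  11^2 mod 19 = (11 * 11) mod 19 = 7
  11^3 mod 19 = (7 * 11) mod 19 = 1
  11^4 mod 19 = (1 * 11) mod 19 = 11
  11^5 mod 19 = (11 * 11) mod 19 = 7
  11^6 mod 19 = (7 * 11) mod 19 = 1
  11^7 mod 19 = (1 * 11) mod 19 = 11
  11^8 mod 19 = (11 * 11) mod 19 = 7
  11^9 mod 19 = (7 * 11) mod 19 = 1
  11^10 mod 19 = (1 * 11) mod 19 = 11
Result: shared secret = 11.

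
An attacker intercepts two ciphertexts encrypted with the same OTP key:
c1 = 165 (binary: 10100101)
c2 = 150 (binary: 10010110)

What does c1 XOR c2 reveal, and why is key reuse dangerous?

Step 1: c1 XOR c2 = (m1 XOR k) XOR (m2 XOR k).
Step 2: By XOR associativity/commutativity: = m1 XOR m2 XOR k XOR k = m1 XOR m2.
Step 3: 10100101 XOR 10010110 = 00110011 = 51.
Step 4: The key cancels out! An attacker learns m1 XOR m2 = 51, revealing the relationship between plaintexts.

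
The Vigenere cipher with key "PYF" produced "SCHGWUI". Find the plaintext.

Step 1: Extend key: PYFPYFP
Step 2: Decrypt each letter (c - k) mod 26:
  S(18) - P(15) = (18-15) mod 26 = 3 = D
  C(2) - Y(24) = (2-24) mod 26 = 4 = E
  H(7) - F(5) = (7-5) mod 26 = 2 = C
  G(6) - P(15) = (6-15) mod 26 = 17 = R
  W(22) - Y(24) = (22-24) mod 26 = 24 = Y
  U(20) - F(5) = (20-5) mod 26 = 15 = P
  I(8) - P(15) = (8-15) mod 26 = 19 = T
Plaintext: DECRYPT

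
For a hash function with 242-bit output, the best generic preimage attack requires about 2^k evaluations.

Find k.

Step 1: The hash has a 242-bit output.
Step 2: Preimage resistance means: given a digest h(x), it should be infeasible to find any input that hashes to it.
With a 242-bit output there are 2^242 possible digests, so a generic brute-force preimage search costs about 2^242 evaluations.
Step 3: Security level = 242 bits.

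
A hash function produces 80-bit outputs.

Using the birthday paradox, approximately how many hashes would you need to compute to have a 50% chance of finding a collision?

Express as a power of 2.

Step 1: The birthday paradox gives collision probability ~50% after sqrt(2^n) = 2^(n/2) hashes.
Step 2: For 80-bit output: 2^(80/2) = 2^40.
Step 3: Approximately 2^40 hash computations needed.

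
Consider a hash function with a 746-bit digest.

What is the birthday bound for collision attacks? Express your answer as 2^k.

Step 1: The birthday paradox gives collision probability ~50% after sqrt(2^n) = 2^(n/2) hashes.
Step 2: For 746-bit output: 2^(746/2) = 2^373.
Step 3: Approximately 2^373 hash computations needed.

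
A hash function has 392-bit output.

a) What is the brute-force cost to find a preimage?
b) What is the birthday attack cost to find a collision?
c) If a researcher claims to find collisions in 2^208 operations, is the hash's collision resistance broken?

Step 1: Preimage resistance requires brute-force of 2^392 operations.
Step 2: Collision resistance (birthday bound) = 2^(392/2) = 2^196.
Step 3: The claimed attack costs 2^208 operations.
Step 4: Since 2^208 >= 2^196, the claimed attack is no faster than the generic birthday attack, so this does not break collision resistance.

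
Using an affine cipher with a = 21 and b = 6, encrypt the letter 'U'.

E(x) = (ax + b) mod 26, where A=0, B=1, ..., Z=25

Step 1: Convert 'U' to number: x = 20.
Step 2: E(20) = (21 * 20 + 6) mod 26 = 426 mod 26 = 10.
Step 3: Convert 10 back to letter: K.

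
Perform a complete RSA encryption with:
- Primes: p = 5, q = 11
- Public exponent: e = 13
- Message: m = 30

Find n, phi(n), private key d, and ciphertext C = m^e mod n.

Step 1: n = 5 * 11 = 55.
Step 2: phi(n) = (5-1)(11-1) = 4 * 10 = 40.
Step 3: Find d = 13^(-1) mod 40 = 37.
  Verify: 13 * 37 = 481 = 1 (mod 40).
Step 4: C = 30^13 mod 55 = 50.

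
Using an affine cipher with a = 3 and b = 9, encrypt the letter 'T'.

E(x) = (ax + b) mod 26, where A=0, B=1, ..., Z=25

Step 1: Convert 'T' to number: x = 19.
Step 2: E(19) = (3 * 19 + 9) mod 26 = 66 mod 26 = 14.
Step 3: Convert 14 back to letter: O.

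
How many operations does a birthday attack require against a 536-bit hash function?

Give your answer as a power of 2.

Step 1: The birthday paradox gives collision probability ~50% after sqrt(2^n) = 2^(n/2) hashes.
Step 2: For 536-bit output: 2^(536/2) = 2^268.
Step 3: Approximately 2^268 hash computations needed.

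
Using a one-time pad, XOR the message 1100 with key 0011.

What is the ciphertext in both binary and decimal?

Step 1: Write out the XOR operation bit by bit:
  Message: 1100
  Key:     0011
  XOR:     1111
Step 2: Convert to decimal: 1111 = 15.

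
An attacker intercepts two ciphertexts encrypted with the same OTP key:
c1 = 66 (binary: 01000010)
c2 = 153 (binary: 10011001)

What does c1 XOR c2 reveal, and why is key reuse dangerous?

Step 1: c1 XOR c2 = (m1 XOR k) XOR (m2 XOR k).
Step 2: By XOR associativity/commutativity: = m1 XOR m2 XOR k XOR k = m1 XOR m2.
Step 3: 01000010 XOR 10011001 = 11011011 = 219.
Step 4: The key cancels out! An attacker learns m1 XOR m2 = 219, revealing the relationship between plaintexts.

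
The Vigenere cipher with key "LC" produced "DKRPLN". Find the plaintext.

Step 1: Extend key: LCLCLC
Step 2: Decrypt each letter (c - k) mod 26:
  D(3) - L(11) = (3-11) mod 26 = 18 = S
  K(10) - C(2) = (10-2) mod 26 = 8 = I
  R(17) - L(11) = (17-11) mod 26 = 6 = G
  P(15) - C(2) = (15-2) mod 26 = 13 = N
  L(11) - L(11) = (11-11) mod 26 = 0 = A
  N(13) - C(2) = (13-2) mod 26 = 11 = L
Plaintext: SIGNAL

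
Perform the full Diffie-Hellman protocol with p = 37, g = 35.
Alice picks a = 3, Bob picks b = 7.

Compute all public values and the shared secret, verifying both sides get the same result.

Step 1: A = g^a mod p = 35^3 mod 37 = 29.
Step 2: B = g^b mod p = 35^7 mod 37 = 20.
Step 3: Alice computes s = B^a mod p = 20^3 mod 37 = 8.
Step 4: Bob computes s = A^b mod p = 29^7 mod 37 = 8.
Both sides agree: shared secret = 8.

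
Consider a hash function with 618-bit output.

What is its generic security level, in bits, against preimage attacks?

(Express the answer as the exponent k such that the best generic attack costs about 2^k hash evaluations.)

Step 1: The hash has a 618-bit output.
Step 2: Preimage resistance means: given a digest h(x), it should be infeasible to find any input that hashes to it.
With a 618-bit output there are 2^618 possible digests, so a generic brute-force preimage search costs about 2^618 evaluations.
Step 3: Security level = 618 bits.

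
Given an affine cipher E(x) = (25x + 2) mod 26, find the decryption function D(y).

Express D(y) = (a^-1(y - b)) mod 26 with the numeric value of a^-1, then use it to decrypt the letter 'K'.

Step 1: Find a^-1, the modular inverse of 25 mod 26.
Step 2: We need 25 * a^-1 = 1 (mod 26).
Step 3: 25 * 25 = 625 = 24 * 26 + 1, so a^-1 = 25.
Step 4: D(y) = 25(y - 2) mod 26.
Step 5: Apply to 'K' (y = 10): D(10) = 25 * (10 - 2) mod 26 = 25 * 8 mod 26 = 18 -> 'S'.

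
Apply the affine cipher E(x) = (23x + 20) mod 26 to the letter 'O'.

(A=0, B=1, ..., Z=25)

Step 1: Convert 'O' to number: x = 14.
Step 2: E(14) = (23 * 14 + 20) mod 26 = 342 mod 26 = 4.
Step 3: Convert 4 back to letter: E.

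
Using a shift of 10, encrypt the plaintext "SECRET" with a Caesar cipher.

Step 1: For each letter, shift forward by 10 positions (mod 26).
  S (position 18) -> position (18+10) mod 26 = 2 -> C
  E (position 4) -> position (4+10) mod 26 = 14 -> O
  C (position 2) -> position (2+10) mod 26 = 12 -> M
  R (position 17) -> position (17+10) mod 26 = 1 -> B
  E (position 4) -> position (4+10) mod 26 = 14 -> O
  T (position 19) -> position (19+10) mod 26 = 3 -> D
Result: COMBOD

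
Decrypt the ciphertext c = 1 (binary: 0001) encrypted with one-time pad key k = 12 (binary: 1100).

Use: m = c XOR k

Step 1: XOR ciphertext with key:
  Ciphertext: 0001
  Key:        1100
  XOR:        1101
Step 2: Plaintext = 1101 = 13 in decimal.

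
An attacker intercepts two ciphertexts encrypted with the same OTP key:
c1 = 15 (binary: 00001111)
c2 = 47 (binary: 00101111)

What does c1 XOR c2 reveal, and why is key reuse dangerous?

Step 1: c1 XOR c2 = (m1 XOR k) XOR (m2 XOR k).
Step 2: By XOR associativity/commutativity: = m1 XOR m2 XOR k XOR k = m1 XOR m2.
Step 3: 00001111 XOR 00101111 = 00100000 = 32.
Step 4: The key cancels out! An attacker learns m1 XOR m2 = 32, revealing the relationship between plaintexts.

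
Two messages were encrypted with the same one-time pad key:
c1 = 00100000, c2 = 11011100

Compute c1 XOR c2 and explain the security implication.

Step 1: c1 XOR c2 = (m1 XOR k) XOR (m2 XOR k).
Step 2: By XOR associativity/commutativity: = m1 XOR m2 XOR k XOR k = m1 XOR m2.
Step 3: 00100000 XOR 11011100 = 11111100 = 252.
Step 4: The key cancels out! An attacker learns m1 XOR m2 = 252, revealing the relationship between plaintexts.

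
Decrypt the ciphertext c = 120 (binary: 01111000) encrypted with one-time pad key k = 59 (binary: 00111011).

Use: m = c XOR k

Step 1: XOR ciphertext with key:
  Ciphertext: 01111000
  Key:        00111011
  XOR:        01000011
Step 2: Plaintext = 01000011 = 67 in decimal.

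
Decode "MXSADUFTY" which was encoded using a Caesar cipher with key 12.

Step 1: Reverse the shift by subtracting 12 from each letter position.
  M (position 12) -> position (12-12) mod 26 = 0 -> A
  X (position 23) -> position (23-12) mod 26 = 11 -> L
  S (position 18) -> position (18-12) mod 26 = 6 -> G
  A (position 0) -> position (0-12) mod 26 = 14 -> O
  D (position 3) -> position (3-12) mod 26 = 17 -> R
  U (position 20) -> position (20-12) mod 26 = 8 -> I
  F (position 5) -> position (5-12) mod 26 = 19 -> T
  T (position 19) -> position (19-12) mod 26 = 7 -> H
  Y (position 24) -> position (24-12) mod 26 = 12 -> M
Decrypted message: ALGORITHM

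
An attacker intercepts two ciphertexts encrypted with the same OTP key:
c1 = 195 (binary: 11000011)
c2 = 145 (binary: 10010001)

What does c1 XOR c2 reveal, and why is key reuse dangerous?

Step 1: c1 XOR c2 = (m1 XOR k) XOR (m2 XOR k).
Step 2: By XOR associativity/commutativity: = m1 XOR m2 XOR k XOR k = m1 XOR m2.
Step 3: 11000011 XOR 10010001 = 01010010 = 82.
Step 4: The key cancels out! An attacker learns m1 XOR m2 = 82, revealing the relationship between plaintexts.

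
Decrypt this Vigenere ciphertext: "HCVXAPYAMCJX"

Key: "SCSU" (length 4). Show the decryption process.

Step 1: Key 'SCSU' has length 4. Extended key: SCSUSCSUSCSU
Step 2: Decrypt each position:
  H(7) - S(18) = 15 = P
  C(2) - C(2) = 0 = A
  V(21) - S(18) = 3 = D
  X(23) - U(20) = 3 = D
  A(0) - S(18) = 8 = I
  P(15) - C(2) = 13 = N
  Y(24) - S(18) = 6 = G
  A(0) - U(20) = 6 = G
  M(12) - S(18) = 20 = U
  C(2) - C(2) = 0 = A
  J(9) - S(18) = 17 = R
  X(23) - U(20) = 3 = D
Plaintext: PADDINGGUARD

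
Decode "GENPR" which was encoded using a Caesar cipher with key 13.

Step 1: Reverse the shift by subtracting 13 from each letter position.
  G (position 6) -> position (6-13) mod 26 = 19 -> T
  E (position 4) -> position (4-13) mod 26 = 17 -> R
  N (position 13) -> position (13-13) mod 26 = 0 -> A
  P (position 15) -> position (15-13) mod 26 = 2 -> C
  R (position 17) -> position (17-13) mod 26 = 4 -> E
Decrypted message: TRACE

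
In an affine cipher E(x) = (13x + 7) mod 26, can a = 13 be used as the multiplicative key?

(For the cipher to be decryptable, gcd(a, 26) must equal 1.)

Step 1: Compute gcd(13, 26).
Step 2: gcd(13, 26) = 13.
Since gcd = 13 != 1, 13 shares a common factor with 26, so it cannot be used.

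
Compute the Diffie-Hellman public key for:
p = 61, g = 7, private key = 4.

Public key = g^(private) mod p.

Step 1: A = g^a mod p = 7^4 mod 61.
  7^1 mod 61 = 7
  7^2 mod 61 = (7 * 7) mod 61 = 49
  7^3 mod 61 = (49 * 7) mod 61 = 38
  7^4 mod 61 = (38 * 7) mod 61 = 22
Result: A = 22.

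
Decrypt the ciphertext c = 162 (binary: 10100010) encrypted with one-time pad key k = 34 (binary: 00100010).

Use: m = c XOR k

Step 1: XOR ciphertext with key:
  Ciphertext: 10100010
  Key:        00100010
  XOR:        10000000
Step 2: Plaintext = 10000000 = 128 in decimal.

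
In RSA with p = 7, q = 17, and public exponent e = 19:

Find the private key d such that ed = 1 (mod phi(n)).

Step 1: n = 7 * 17 = 119.
Step 2: phi(n) = 6 * 16 = 96.
Step 3: Find d such that 19 * d = 1 (mod 96).
Step 4: d = 19^(-1) mod 96 = 91.
Verification: 19 * 91 = 1729 = 18 * 96 + 1.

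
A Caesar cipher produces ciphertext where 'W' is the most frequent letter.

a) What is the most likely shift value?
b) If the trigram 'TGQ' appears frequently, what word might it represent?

Step 1: In English, 'E' is the most frequent letter (12.7%).
Step 2: The most frequent ciphertext letter is 'W' (position 22).
Step 3: Shift = (22 - 4) mod 26 = 18.
Step 4: Decrypt 'TGQ' by shifting back 18:
  T -> B
  G -> O
  Q -> Y
Step 5: 'TGQ' decrypts to 'BOY'.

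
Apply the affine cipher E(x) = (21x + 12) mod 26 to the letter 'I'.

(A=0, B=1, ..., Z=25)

Step 1: Convert 'I' to number: x = 8.
Step 2: E(8) = (21 * 8 + 12) mod 26 = 180 mod 26 = 24.
Step 3: Convert 24 back to letter: Y.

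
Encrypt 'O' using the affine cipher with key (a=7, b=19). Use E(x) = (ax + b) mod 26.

Step 1: Convert 'O' to number: x = 14.
Step 2: E(14) = (7 * 14 + 19) mod 26 = 117 mod 26 = 13.
Step 3: Convert 13 back to letter: N.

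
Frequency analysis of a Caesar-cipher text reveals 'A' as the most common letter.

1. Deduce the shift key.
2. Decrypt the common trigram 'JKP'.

Step 1: In English, 'E' is the most frequent letter (12.7%).
Step 2: The most frequent ciphertext letter is 'A' (position 0).
Step 3: Shift = (0 - 4) mod 26 = 22.
Step 4: Decrypt 'JKP' by shifting back 22:
  J -> N
  K -> O
  P -> T
Step 5: 'JKP' decrypts to 'NOT'.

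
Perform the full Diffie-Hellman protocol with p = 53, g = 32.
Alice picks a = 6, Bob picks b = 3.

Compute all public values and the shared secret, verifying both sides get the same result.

Step 1: A = g^a mod p = 32^6 mod 53 = 37.
Step 2: B = g^b mod p = 32^3 mod 53 = 14.
Step 3: Alice computes s = B^a mod p = 14^6 mod 53 = 38.
Step 4: Bob computes s = A^b mod p = 37^3 mod 53 = 38.
Both sides agree: shared secret = 38.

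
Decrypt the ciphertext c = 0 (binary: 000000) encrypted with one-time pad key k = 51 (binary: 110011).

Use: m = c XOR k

Step 1: XOR ciphertext with key:
  Ciphertext: 000000
  Key:        110011
  XOR:        110011
Step 2: Plaintext = 110011 = 51 in decimal.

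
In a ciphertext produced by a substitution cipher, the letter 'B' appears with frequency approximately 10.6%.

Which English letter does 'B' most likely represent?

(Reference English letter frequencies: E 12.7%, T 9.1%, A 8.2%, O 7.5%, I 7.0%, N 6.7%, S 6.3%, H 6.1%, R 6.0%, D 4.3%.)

Step 1: The observed frequency is 10.6%.
Step 2: Compare with English frequencies:
  E: 12.7% (difference: 2.1%)
  T: 9.1% (difference: 1.5%) <-- closest
  A: 8.2% (difference: 2.4%)
  O: 7.5% (difference: 3.1%)
  I: 7.0% (difference: 3.6%)
  N: 6.7% (difference: 3.9%)
  S: 6.3% (difference: 4.3%)
  H: 6.1% (difference: 4.5%)
  R: 6.0% (difference: 4.6%)
  D: 4.3% (difference: 6.3%)
Step 3: 'B' most likely represents 'T' (frequency 9.1%).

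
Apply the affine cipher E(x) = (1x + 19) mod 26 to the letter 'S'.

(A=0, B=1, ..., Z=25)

Step 1: Convert 'S' to number: x = 18.
Step 2: E(18) = (1 * 18 + 19) mod 26 = 37 mod 26 = 11.
Step 3: Convert 11 back to letter: L.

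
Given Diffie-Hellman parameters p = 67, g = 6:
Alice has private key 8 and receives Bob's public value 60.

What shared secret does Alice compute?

Step 1: s = B^a mod p = 60^8 mod 67.
  60^1 mod 67 = 60
  60^2 mod 67 = (60 * 60) mod 67 = 49
  60^3 mod 67 = (49 * 60) mod 67 = 59
  60^4 mod 67 = (59 * 60) mod 67 = 56
  60^5 mod 67 = (56 * 60) mod 67 = 10
  60^6 mod 67 = (10 * 60) mod 67 = 64
  60^7 mod 67 = (64 * 60) mod 67 = 21
  60^8 mod 67 = (21 * 60) mod 67 = 54
Result: shared secret = 54.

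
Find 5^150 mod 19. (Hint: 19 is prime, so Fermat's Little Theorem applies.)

Step 1: Since 19 is prime, by Fermat's Little Theorem: 5^18 = 1 (mod 19).
Step 2: Reduce exponent: 150 mod 18 = 6.
Step 3: So 5^150 = 5^6 (mod 19).
Step 4: 5^6 mod 19 = 7.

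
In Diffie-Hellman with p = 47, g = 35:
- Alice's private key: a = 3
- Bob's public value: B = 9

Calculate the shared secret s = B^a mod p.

Step 1: s = B^a mod p = 9^3 mod 47.
  9^1 mod 47 = 9
  9^2 mod 47 = (9 * 9) mod 47 = 34
  9^3 mod 47 = (34 * 9) mod 47 = 24
Result: shared secret = 24.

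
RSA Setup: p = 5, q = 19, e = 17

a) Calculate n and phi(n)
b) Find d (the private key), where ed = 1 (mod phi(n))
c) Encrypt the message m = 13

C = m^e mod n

Step 1: n = 5 * 19 = 95.
Step 2: phi(n) = (5-1)(19-1) = 4 * 18 = 72.
Step 3: Find d = 17^(-1) mod 72 = 17.
  Verify: 17 * 17 = 289 = 1 (mod 72).
Step 4: C = 13^17 mod 95 = 3.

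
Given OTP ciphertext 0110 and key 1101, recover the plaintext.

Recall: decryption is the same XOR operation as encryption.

Step 1: XOR ciphertext with key:
  Ciphertext: 0110
  Key:        1101
  XOR:        1011
Step 2: Plaintext = 1011 = 11 in decimal.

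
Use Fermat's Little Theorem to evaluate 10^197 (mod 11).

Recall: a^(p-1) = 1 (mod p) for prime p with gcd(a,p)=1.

Step 1: Since 11 is prime, by Fermat's Little Theorem: 10^10 = 1 (mod 11).
Step 2: Reduce exponent: 197 mod 10 = 7.
Step 3: So 10^197 = 10^7 (mod 11).
Step 4: 10^7 mod 11 = 10.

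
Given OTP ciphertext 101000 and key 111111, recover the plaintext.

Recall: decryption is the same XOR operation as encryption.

Step 1: XOR ciphertext with key:
  Ciphertext: 101000
  Key:        111111
  XOR:        010111
Step 2: Plaintext = 010111 = 23 in decimal.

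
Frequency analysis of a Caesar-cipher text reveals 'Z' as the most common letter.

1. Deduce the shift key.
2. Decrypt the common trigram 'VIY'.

Step 1: In English, 'E' is the most frequent letter (12.7%).
Step 2: The most frequent ciphertext letter is 'Z' (position 25).
Step 3: Shift = (25 - 4) mod 26 = 21.
Step 4: Decrypt 'VIY' by shifting back 21:
  V -> A
  I -> N
  Y -> D
Step 5: 'VIY' decrypts to 'AND'.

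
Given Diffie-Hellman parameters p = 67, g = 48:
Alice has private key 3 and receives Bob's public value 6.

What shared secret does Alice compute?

Step 1: s = B^a mod p = 6^3 mod 67.
  6^1 mod 67 = 6
  6^2 mod 67 = (6 * 6) mod 67 = 36
  6^3 mod 67 = (36 * 6) mod 67 = 15
Result: shared secret = 15.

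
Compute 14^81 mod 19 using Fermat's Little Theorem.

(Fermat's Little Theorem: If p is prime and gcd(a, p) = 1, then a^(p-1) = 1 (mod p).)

Step 1: Since 19 is prime, by Fermat's Little Theorem: 14^18 = 1 (mod 19).
Step 2: Reduce exponent: 81 mod 18 = 9.
Step 3: So 14^81 = 14^9 (mod 19).
Step 4: 14^9 mod 19 = 18.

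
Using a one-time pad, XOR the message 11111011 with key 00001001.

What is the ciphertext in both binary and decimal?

Step 1: Write out the XOR operation bit by bit:
  Message: 11111011
  Key:     00001001
  XOR:     11110010
Step 2: Convert to decimal: 11110010 = 242.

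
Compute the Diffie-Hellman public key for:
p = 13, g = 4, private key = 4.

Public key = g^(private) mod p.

Step 1: A = g^a mod p = 4^4 mod 13.
  4^1 mod 13 = 4
  4^2 mod 13 = (4 * 4) mod 13 = 3
  4^3 mod 13 = (3 * 4) mod 13 = 12
  4^4 mod 13 = (12 * 4) mod 13 = 9
Result: A = 9.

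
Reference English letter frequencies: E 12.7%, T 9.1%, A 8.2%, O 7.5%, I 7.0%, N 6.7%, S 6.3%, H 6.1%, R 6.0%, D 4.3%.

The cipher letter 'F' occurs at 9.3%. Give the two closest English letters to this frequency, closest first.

Step 1: Observed frequency of 'F' is 9.3%.
Step 2: Compute distances to each reference frequency and sort:
  T (9.1%): difference = 0.2% <-- BEST
  A (8.2%): difference = 1.1% <-- RUNNER-UP
  O (7.5%): difference = 1.8%
  I (7.0%): difference = 2.3%
  N (6.7%): difference = 2.6%
Step 3: Most likely is 'T' (9.1%, diff 0.2%); second most likely is 'A' (8.2%, diff 1.1%).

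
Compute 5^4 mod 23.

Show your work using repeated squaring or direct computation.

Step 1: Compute 5^4 mod 23 step by step, reducing modulo 23 at each step.
  5^1 mod 23 = 5
  5^2 mod 23 = (5 * 5) mod 23 = 2
  5^3 mod 23 = (2 * 5) mod 23 = 10
  5^4 mod 23 = (10 * 5) mod 23 = 4
Step 2: Result = 4.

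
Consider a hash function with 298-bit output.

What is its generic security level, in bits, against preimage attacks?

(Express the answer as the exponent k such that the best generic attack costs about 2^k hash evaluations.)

Step 1: The hash has a 298-bit output.
Step 2: Preimage resistance means: given a digest h(x), it should be infeasible to find any input that hashes to it.
With a 298-bit output there are 2^298 possible digests, so a generic brute-force preimage search costs about 2^298 evaluations.
Step 3: Security level = 298 bits.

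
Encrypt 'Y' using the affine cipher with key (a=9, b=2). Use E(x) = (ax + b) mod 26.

Step 1: Convert 'Y' to number: x = 24.
Step 2: E(24) = (9 * 24 + 2) mod 26 = 218 mod 26 = 10.
Step 3: Convert 10 back to letter: K.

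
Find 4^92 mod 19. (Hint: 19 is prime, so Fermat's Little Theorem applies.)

Step 1: Since 19 is prime, by Fermat's Little Theorem: 4^18 = 1 (mod 19).
Step 2: Reduce exponent: 92 mod 18 = 2.
Step 3: So 4^92 = 4^2 (mod 19).
Step 4: 4^2 mod 19 = 16.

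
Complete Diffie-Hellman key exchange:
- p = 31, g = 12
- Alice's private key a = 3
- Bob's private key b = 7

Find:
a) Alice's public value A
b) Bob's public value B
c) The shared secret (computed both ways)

Step 1: A = g^a mod p = 12^3 mod 31 = 23.
Step 2: B = g^b mod p = 12^7 mod 31 = 24.
Step 3: Alice computes s = B^a mod p = 24^3 mod 31 = 29.
Step 4: Bob computes s = A^b mod p = 23^7 mod 31 = 29.
Both sides agree: shared secret = 29.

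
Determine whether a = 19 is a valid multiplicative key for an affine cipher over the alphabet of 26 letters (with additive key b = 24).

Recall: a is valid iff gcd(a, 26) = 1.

Step 1: Compute gcd(19, 26).
Step 2: gcd(19, 26) = 1.
Since gcd = 1, 19 is coprime with 26, so it is a valid key.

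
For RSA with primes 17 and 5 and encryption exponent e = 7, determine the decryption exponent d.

Step 1: n = 17 * 5 = 85.
Step 2: phi(n) = 16 * 4 = 64.
Step 3: Find d such that 7 * d = 1 (mod 64).
Step 4: d = 7^(-1) mod 64 = 55.
Verification: 7 * 55 = 385 = 6 * 64 + 1.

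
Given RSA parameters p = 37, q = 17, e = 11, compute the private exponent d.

Step 1: n = 37 * 17 = 629.
Step 2: phi(n) = 36 * 16 = 576.
Step 3: Find d such that 11 * d = 1 (mod 576).
Step 4: d = 11^(-1) mod 576 = 419.
Verification: 11 * 419 = 4609 = 8 * 576 + 1.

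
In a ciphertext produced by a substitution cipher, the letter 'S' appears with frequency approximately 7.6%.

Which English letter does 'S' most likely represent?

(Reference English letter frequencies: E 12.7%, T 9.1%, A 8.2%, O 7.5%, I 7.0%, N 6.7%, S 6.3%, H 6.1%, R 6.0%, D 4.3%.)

Step 1: The observed frequency is 7.6%.
Step 2: Compare with English frequencies:
  E: 12.7% (difference: 5.1%)
  T: 9.1% (difference: 1.5%)
  A: 8.2% (difference: 0.6%)
  O: 7.5% (difference: 0.1%) <-- closest
  I: 7.0% (difference: 0.6%)
  N: 6.7% (difference: 0.9%)
  S: 6.3% (difference: 1.3%)
  H: 6.1% (difference: 1.5%)
  R: 6.0% (difference: 1.6%)
  D: 4.3% (difference: 3.3%)
Step 3: 'S' most likely represents 'O' (frequency 7.5%).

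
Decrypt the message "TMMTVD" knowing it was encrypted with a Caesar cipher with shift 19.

Step 1: Reverse the shift by subtracting 19 from each letter position.
  T (position 19) -> position (19-19) mod 26 = 0 -> A
  M (position 12) -> position (12-19) mod 26 = 19 -> T
  M (position 12) -> position (12-19) mod 26 = 19 -> T
  T (position 19) -> position (19-19) mod 26 = 0 -> A
  V (position 21) -> position (21-19) mod 26 = 2 -> C
  D (position 3) -> position (3-19) mod 26 = 10 -> K
Decrypted message: ATTACK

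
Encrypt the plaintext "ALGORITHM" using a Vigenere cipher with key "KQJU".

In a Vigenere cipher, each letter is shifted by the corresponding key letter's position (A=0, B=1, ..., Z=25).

Step 1: Repeat key to match plaintext length:
  Plaintext: ALGORITHM
  Key:       KQJUKQJUK
Step 2: Encrypt each letter:
  A(0) + K(10) = (0+10) mod 26 = 10 = K
  L(11) + Q(16) = (11+16) mod 26 = 1 = B
  G(6) + J(9) = (6+9) mod 26 = 15 = P
  O(14) + U(20) = (14+20) mod 26 = 8 = I
  R(17) + K(10) = (17+10) mod 26 = 1 = B
  I(8) + Q(16) = (8+16) mod 26 = 24 = Y
  T(19) + J(9) = (19+9) mod 26 = 2 = C
  H(7) + U(20) = (7+20) mod 26 = 1 = B
  M(12) + K(10) = (12+10) mod 26 = 22 = W
Ciphertext: KBPIBYCBW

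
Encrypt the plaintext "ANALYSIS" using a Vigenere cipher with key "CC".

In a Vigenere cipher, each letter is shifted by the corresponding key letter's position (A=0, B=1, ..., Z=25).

Step 1: Repeat key to match plaintext length:
  Plaintext: ANALYSIS
  Key:       CCCCCCCC
Step 2: Encrypt each letter:
  A(0) + C(2) = (0+2) mod 26 = 2 = C
  N(13) + C(2) = (13+2) mod 26 = 15 = P
  A(0) + C(2) = (0+2) mod 26 = 2 = C
  L(11) + C(2) = (11+2) mod 26 = 13 = N
  Y(24) + C(2) = (24+2) mod 26 = 0 = A
  S(18) + C(2) = (18+2) mod 26 = 20 = U
  I(8) + C(2) = (8+2) mod 26 = 10 = K
  S(18) + C(2) = (18+2) mod 26 = 20 = U
Ciphertext: CPCNAUKU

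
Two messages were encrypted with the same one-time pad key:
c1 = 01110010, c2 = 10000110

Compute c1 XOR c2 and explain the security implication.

Step 1: c1 XOR c2 = (m1 XOR k) XOR (m2 XOR k).
Step 2: By XOR associativity/commutativity: = m1 XOR m2 XOR k XOR k = m1 XOR m2.
Step 3: 01110010 XOR 10000110 = 11110100 = 244.
Step 4: The key cancels out! An attacker learns m1 XOR m2 = 244, revealing the relationship between plaintexts.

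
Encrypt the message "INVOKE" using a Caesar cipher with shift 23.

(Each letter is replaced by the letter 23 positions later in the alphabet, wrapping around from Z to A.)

Step 1: For each letter, shift forward by 23 positions (mod 26).
  I (position 8) -> position (8+23) mod 26 = 5 -> F
  N (position 13) -> position (13+23) mod 26 = 10 -> K
  V (position 21) -> position (21+23) mod 26 = 18 -> S
  O (position 14) -> position (14+23) mod 26 = 11 -> L
  K (position 10) -> position (10+23) mod 26 = 7 -> H
  E (position 4) -> position (4+23) mod 26 = 1 -> B
Result: FKSLHB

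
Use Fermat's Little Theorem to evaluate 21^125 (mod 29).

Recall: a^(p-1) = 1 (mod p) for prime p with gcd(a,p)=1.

Step 1: Since 29 is prime, by Fermat's Little Theorem: 21^28 = 1 (mod 29).
Step 2: Reduce exponent: 125 mod 28 = 13.
Step 3: So 21^125 = 21^13 (mod 29).
Step 4: 21^13 mod 29 = 11.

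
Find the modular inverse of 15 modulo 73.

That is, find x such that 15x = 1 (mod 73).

Step 1: We need x such that 15 * x = 1 (mod 73).
Step 2: Using the extended Euclidean algorithm or trial:
  15 * 39 = 585 = 8 * 73 + 1.
Step 3: Since 585 mod 73 = 1, the inverse is x = 39.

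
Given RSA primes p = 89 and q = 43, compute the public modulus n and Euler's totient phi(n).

Step 1: n = p * q = 89 * 43 = 3827.
Step 2: phi(n) = (p-1)(q-1) = 88 * 42 = 3696.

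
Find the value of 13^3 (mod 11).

Step 1: Compute 13^3 mod 11 step by step, reducing modulo 11 at each step.
  13^1 mod 11 = 2
  13^2 mod 11 = (2 * 13) mod 11 = 4
  13^3 mod 11 = (4 * 13) mod 11 = 8
Step 2: Result = 8.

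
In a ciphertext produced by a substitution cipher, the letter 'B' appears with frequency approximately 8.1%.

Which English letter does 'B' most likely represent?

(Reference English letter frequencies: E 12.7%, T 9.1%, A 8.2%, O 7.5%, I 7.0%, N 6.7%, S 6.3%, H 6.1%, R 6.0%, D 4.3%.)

Step 1: The observed frequency is 8.1%.
Step 2: Compare with English frequencies:
  E: 12.7% (difference: 4.6%)
  T: 9.1% (difference: 1.0%)
  A: 8.2% (difference: 0.1%) <-- closest
  O: 7.5% (difference: 0.6%)
  I: 7.0% (difference: 1.1%)
  N: 6.7% (difference: 1.4%)
  S: 6.3% (difference: 1.8%)
  H: 6.1% (difference: 2.0%)
  R: 6.0% (difference: 2.1%)
  D: 4.3% (difference: 3.8%)
Step 3: 'B' most likely represents 'A' (frequency 8.2%).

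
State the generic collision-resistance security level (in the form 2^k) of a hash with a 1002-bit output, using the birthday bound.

Step 1: The birthday paradox gives collision probability ~50% after sqrt(2^n) = 2^(n/2) hashes.
Step 2: For 1002-bit output: 2^(1002/2) = 2^501.
Step 3: Approximately 2^501 hash computations needed.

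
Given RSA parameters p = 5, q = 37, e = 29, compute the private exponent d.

Step 1: n = 5 * 37 = 185.
Step 2: phi(n) = 4 * 36 = 144.
Step 3: Find d such that 29 * d = 1 (mod 144).
Step 4: d = 29^(-1) mod 144 = 5.
Verification: 29 * 5 = 145 = 1 * 144 + 1.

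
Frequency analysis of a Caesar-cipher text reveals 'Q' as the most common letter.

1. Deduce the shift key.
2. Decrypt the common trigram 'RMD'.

Step 1: In English, 'E' is the most frequent letter (12.7%).
Step 2: The most frequent ciphertext letter is 'Q' (position 16).
Step 3: Shift = (16 - 4) mod 26 = 12.
Step 4: Decrypt 'RMD' by shifting back 12:
  R -> F
  M -> A
  D -> R
Step 5: 'RMD' decrypts to 'FAR'.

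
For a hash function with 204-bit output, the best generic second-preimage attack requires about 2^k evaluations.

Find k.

Step 1: The hash has a 204-bit output.
Step 2: Second-preimage resistance means: given a specific input x, it should be infeasible to find a different y with h(y) = h(x).
With a 204-bit output, a generic search for a second preimage costs about 2^204 evaluations (each trial matches the fixed target with probability 2^-204).
Step 3: Security level = 204 bits.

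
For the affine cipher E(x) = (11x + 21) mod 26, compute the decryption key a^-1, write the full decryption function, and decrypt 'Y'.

Step 1: Find a^-1, the modular inverse of 11 mod 26.
Step 2: We need 11 * a^-1 = 1 (mod 26).
Step 3: 11 * 19 = 209 = 8 * 26 + 1, so a^-1 = 19.
Step 4: D(y) = 19(y - 21) mod 26.
Step 5: Apply to 'Y' (y = 24): D(24) = 19 * (24 - 21) mod 26 = 19 * 3 mod 26 = 5 -> 'F'.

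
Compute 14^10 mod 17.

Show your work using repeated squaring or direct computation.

Step 1: Compute 14^10 mod 17 step by step, reducing modulo 17 at each step.
  14^1 mod 17 = 14
  14^2 mod 17 = (14 * 14) mod 17 = 9
  14^3 mod 17 = (9 * 14) mod 17 = 7
  14^4 mod 17 = (7 * 14) mod 17 = 13
  14^5 mod 17 = (13 * 14) mod 17 = 12
  14^6 mod 17 = (12 * 14) mod 17 = 15
  14^7 mod 17 = (15 * 14) mod 17 = 6
  14^8 mod 17 = (6 * 14) mod 17 = 16
  14^9 mod 17 = (16 * 14) mod 17 = 3
  14^10 mod 17 = (3 * 14) mod 17 = 8
Step 2: Result = 8.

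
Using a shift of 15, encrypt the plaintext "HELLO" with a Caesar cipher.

Step 1: For each letter, shift forward by 15 positions (mod 26).
  H (position 7) -> position (7+15) mod 26 = 22 -> W
  E (position 4) -> position (4+15) mod 26 = 19 -> T
  L (position 11) -> position (11+15) mod 26 = 0 -> A
  L (position 11) -> position (11+15) mod 26 = 0 -> A
  O (position 14) -> position (14+15) mod 26 = 3 -> D
Result: WTAAD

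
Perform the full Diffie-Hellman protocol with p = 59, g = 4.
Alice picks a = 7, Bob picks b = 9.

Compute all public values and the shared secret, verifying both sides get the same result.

Step 1: A = g^a mod p = 4^7 mod 59 = 41.
Step 2: B = g^b mod p = 4^9 mod 59 = 7.
Step 3: Alice computes s = B^a mod p = 7^7 mod 59 = 21.
Step 4: Bob computes s = A^b mod p = 41^9 mod 59 = 21.
Both sides agree: shared secret = 21.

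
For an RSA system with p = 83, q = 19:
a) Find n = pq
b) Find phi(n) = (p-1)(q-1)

Step 1: n = p * q = 83 * 19 = 1577.
Step 2: phi(n) = (p-1)(q-1) = 82 * 18 = 1476.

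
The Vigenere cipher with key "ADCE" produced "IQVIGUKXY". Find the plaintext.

Step 1: Extend key: ADCEADCEA
Step 2: Decrypt each letter (c - k) mod 26:
  I(8) - A(0) = (8-0) mod 26 = 8 = I
  Q(16) - D(3) = (16-3) mod 26 = 13 = N
  V(21) - C(2) = (21-2) mod 26 = 19 = T
  I(8) - E(4) = (8-4) mod 26 = 4 = E
  G(6) - A(0) = (6-0) mod 26 = 6 = G
  U(20) - D(3) = (20-3) mod 26 = 17 = R
  K(10) - C(2) = (10-2) mod 26 = 8 = I
  X(23) - E(4) = (23-4) mod 26 = 19 = T
  Y(24) - A(0) = (24-0) mod 26 = 24 = Y
Plaintext: INTEGRITY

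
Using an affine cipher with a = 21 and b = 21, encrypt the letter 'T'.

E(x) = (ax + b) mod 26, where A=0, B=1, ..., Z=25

Step 1: Convert 'T' to number: x = 19.
Step 2: E(19) = (21 * 19 + 21) mod 26 = 420 mod 26 = 4.
Step 3: Convert 4 back to letter: E.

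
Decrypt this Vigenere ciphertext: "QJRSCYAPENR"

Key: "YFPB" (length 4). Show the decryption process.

Step 1: Key 'YFPB' has length 4. Extended key: YFPBYFPBYFP
Step 2: Decrypt each position:
  Q(16) - Y(24) = 18 = S
  J(9) - F(5) = 4 = E
  R(17) - P(15) = 2 = C
  S(18) - B(1) = 17 = R
  C(2) - Y(24) = 4 = E
  Y(24) - F(5) = 19 = T
  A(0) - P(15) = 11 = L
  P(15) - B(1) = 14 = O
  E(4) - Y(24) = 6 = G
  N(13) - F(5) = 8 = I
  R(17) - P(15) = 2 = C
Plaintext: SECRETLOGIC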